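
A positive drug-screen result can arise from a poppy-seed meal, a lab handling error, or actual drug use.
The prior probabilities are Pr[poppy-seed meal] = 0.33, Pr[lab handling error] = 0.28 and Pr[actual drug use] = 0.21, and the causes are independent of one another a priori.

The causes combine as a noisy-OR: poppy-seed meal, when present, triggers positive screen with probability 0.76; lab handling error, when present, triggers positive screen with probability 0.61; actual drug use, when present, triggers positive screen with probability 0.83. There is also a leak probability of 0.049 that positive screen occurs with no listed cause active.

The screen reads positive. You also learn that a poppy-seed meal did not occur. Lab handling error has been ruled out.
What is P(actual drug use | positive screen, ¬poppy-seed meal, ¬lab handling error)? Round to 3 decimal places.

Under noisy-OR, P(positive screen | causes) = 1 − (1−0.049)·∏(1−qᵢ) over the active causes.
P(positive screen | ¬poppy-seed meal, ¬lab handling error) = 0.049×0.79 + 0.83833×0.21 = 0.038710 + 0.176049 = 0.214759
Of this, 0.176049 comes from 0.83833×0.21 (the actual drug use=true cases).
P(actual drug use | positive screen, ¬poppy-seed meal, ¬lab handling error) = 0.176049 / 0.214759 ≈ 0.820

P(actual drug use | positive screen, ¬poppy-seed meal, ¬lab handling error) ≈ 0.820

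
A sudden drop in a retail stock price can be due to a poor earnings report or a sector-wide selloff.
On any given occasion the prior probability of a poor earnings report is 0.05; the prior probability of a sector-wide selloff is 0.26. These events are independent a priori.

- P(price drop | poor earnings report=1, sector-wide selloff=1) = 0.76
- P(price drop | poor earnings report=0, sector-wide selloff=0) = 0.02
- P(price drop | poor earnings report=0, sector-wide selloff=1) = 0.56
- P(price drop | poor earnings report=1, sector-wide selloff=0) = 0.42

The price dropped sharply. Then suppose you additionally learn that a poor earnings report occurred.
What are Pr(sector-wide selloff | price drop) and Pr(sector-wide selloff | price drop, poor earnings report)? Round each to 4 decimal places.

Pr(sector-wide selloff | price drop) ≈ 0.8335; Pr(sector-wide selloff | price drop, poor earnings report) ≈ 0.3887

P(price drop) = 0.02×0.95×0.74 + 0.56×0.95×0.26 + 0.42×0.05×0.74 + 0.76×0.05×0.26 = 0.014060 + 0.138320 + 0.015540 + 0.009880 = 0.177800
Of this, 0.148200 comes from 0.138320 + 0.009880 (the sector-wide selloff=true cases).
So P(sector-wide selloff | price drop) = 0.148200/0.177800 ≈ 0.8335.

With the extra evidence:
Enumerate both values of sector-wide selloff and weight by the priors:
  P(price drop | poor earnings report) = 0.42×0.74 + 0.76×0.26
        = 0.310800 + 0.197600 = 0.508400
Keeping only the sector-wide selloff-present terms gives 0.197600, so
  P(sector-wide selloff | price drop, poor earnings report) = 0.197600 / 0.508400 ≈ 0.3887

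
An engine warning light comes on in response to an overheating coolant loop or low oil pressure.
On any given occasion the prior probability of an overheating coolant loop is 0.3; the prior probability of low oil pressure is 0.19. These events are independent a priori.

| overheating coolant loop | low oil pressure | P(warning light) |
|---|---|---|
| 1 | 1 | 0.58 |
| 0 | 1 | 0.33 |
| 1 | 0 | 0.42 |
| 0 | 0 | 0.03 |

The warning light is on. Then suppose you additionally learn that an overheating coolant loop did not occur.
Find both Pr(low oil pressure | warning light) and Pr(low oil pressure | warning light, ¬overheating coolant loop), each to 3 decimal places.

Enumerate the 4 (overheating coolant loop, low oil pressure) configurations and weight by the priors:
  P(warning light) = 0.03×0.7×0.81 + 0.33×0.7×0.19 + 0.42×0.3×0.81 + 0.58×0.3×0.19
        = 0.017010 + 0.043890 + 0.102060 + 0.033060 = 0.196020
The terms with low oil pressure present sum to 0.076950, so
  P(low oil pressure | warning light) = 0.076950 / 0.196020 ≈ 0.393

With the extra evidence:
Numerator (weight on configurations with low oil pressure): 0.33·0.19 = 0.062700
The normalizing constant is 0.03·0.81 + 0.33·0.19 = 0.087000
P(low oil pressure | warning light, ¬overheating coolant loop) = 0.062700/0.087000 ≈ 0.721

Pr(low oil pressure | warning light) ≈ 0.393; Pr(low oil pressure | warning light, ¬overheating coolant loop) ≈ 0.721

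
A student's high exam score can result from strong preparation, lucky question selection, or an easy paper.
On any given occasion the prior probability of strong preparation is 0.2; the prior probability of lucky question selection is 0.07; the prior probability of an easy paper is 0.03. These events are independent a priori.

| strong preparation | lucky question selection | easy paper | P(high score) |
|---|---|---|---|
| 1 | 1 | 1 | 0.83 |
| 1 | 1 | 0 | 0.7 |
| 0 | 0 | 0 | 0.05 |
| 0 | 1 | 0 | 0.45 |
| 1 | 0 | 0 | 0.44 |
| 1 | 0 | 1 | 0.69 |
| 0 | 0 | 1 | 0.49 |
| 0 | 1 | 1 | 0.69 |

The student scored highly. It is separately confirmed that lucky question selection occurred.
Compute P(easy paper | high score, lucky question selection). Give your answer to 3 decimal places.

P(easy paper | high score, lucky question selection) ≈ 0.043

P(high score | lucky question selection) = 0.45*0.8*0.97 + 0.69*0.8*0.03 + 0.7*0.2*0.97 + 0.83*0.2*0.03 = 0.349200 + 0.016560 + 0.135800 + 0.004980 = 0.506540
Restricting to configurations with easy paper present: 0.016560 + 0.004980 = 0.021540.
So P(easy paper | high score, lucky question selection) = 0.021540/0.506540 ≈ 0.043.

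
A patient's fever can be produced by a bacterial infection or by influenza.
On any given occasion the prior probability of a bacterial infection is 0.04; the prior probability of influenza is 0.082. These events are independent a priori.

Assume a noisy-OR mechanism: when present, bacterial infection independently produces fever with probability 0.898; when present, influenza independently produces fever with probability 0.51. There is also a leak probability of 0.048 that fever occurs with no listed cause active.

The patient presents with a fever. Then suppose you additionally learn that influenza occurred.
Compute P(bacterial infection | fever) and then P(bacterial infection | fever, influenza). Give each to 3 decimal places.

Under noisy-OR, P(fever | causes) = 1 − (1−0.048)·∏(1−qᵢ) over the active causes.
Numerator (weight on configurations with bacterial infection): 0.033154 + 0.003124 = 0.036278
The normalizing constant is 0.048·0.96·0.918 + 0.53352·0.96·0.082 + 0.902896·0.04·0.918 + 0.952419·0.04·0.082 = 0.120578
P(bacterial infection | fever) = 0.036278/0.120578 ≈ 0.301

Now condition on the additional information:
P(fever | influenza) = 0.53352·0.96 + 0.952419·0.04 = 0.512179 + 0.038097 = 0.550276
Restricting to configurations with bacterial infection present: 0.952419·0.04 = 0.038097.
P(bacterial infection | fever, influenza) = 0.038097 / 0.550276 ≈ 0.069
— influenza explains away the evidence for bacterial infection.

P(bacterial infection | fever) ≈ 0.301; P(bacterial infection | fever, influenza) ≈ 0.069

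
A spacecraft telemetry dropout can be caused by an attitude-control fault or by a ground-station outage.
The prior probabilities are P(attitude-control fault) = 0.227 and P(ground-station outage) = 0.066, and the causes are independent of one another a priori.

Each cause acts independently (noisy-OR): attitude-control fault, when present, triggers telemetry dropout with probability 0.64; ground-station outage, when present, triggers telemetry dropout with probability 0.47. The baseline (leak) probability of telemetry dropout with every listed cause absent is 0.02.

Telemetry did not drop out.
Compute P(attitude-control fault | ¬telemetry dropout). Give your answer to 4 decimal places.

Under noisy-OR, P(telemetry dropout | causes) = 1 − (1−0.02)·∏(1−qᵢ) over the active causes.
By total probability over the 4 (attitude-control fault, ground-station outage) configurations:
  P(¬telemetry dropout) = 0.98*0.773*0.934 + 0.5194*0.773*0.066 + 0.3528*0.227*0.934 + 0.186984*0.227*0.066
        = 0.707542 + 0.026499 + 0.074800 + 0.002801 = 0.811642
The terms with attitude-control fault present sum to 0.077601, so
  P(attitude-control fault | ¬telemetry dropout) = 0.077601 / 0.811642 ≈ 0.0956

P(attitude-control fault | ¬telemetry dropout) ≈ 0.0956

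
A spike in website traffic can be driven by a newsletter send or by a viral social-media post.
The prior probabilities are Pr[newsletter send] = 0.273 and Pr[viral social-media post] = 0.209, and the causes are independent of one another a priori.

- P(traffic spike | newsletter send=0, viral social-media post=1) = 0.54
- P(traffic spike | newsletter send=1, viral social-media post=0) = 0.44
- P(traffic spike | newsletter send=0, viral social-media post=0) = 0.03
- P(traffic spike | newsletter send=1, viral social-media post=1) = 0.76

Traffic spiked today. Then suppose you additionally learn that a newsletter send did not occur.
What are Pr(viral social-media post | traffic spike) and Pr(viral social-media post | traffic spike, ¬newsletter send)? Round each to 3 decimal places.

Pr(viral social-media post | traffic spike) ≈ 0.528; Pr(viral social-media post | traffic spike, ¬newsletter send) ≈ 0.826

Weight on viral social-media post=true, given the evidence: 0.082049 + 0.043363 = 0.125412
Normalizer over all consistent configurations: 0.03·0.727·0.791 + 0.54·0.727·0.209 + 0.44·0.273·0.791 + 0.76·0.273·0.209 = 0.237679
P(viral social-media post | traffic spike) = 0.125412/0.237679 ≈ 0.528

With the extra evidence:
By total probability over both values of viral social-media post:
  P(traffic spike | ¬newsletter send) = 0.03×0.791 + 0.54×0.209
        = 0.023730 + 0.112860 = 0.136590
The terms with viral social-media post present sum to 0.112860, so
  P(viral social-media post | traffic spike, ¬newsletter send) = 0.112860 / 0.136590 ≈ 0.826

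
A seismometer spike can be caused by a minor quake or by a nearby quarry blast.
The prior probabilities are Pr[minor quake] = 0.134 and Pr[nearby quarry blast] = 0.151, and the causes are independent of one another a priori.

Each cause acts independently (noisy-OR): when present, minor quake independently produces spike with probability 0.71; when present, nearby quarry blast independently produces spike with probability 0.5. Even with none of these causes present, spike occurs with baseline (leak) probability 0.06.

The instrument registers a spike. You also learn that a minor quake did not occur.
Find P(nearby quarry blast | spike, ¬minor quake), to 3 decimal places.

P(nearby quarry blast | spike, ¬minor quake) ≈ 0.611

Under noisy-OR, P(spike | causes) = 1 − (1−0.06)·∏(1−qᵢ) over the active causes.
For the numerator, keep only nearby quarry blast=true terms: 0.53·0.151 = 0.080030
Denominator P(spike | ¬minor quake): 0.06·0.849 + 0.53·0.151 = 0.130970
P(nearby quarry blast | spike, ¬minor quake) = 0.080030/0.130970 ≈ 0.611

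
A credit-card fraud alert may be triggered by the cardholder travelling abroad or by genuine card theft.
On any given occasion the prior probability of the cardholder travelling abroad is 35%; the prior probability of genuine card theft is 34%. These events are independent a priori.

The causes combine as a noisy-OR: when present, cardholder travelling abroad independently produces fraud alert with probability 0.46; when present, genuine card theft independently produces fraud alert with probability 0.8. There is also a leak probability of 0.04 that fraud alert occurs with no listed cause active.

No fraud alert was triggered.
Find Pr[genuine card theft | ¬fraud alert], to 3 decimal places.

Pr[genuine card theft | ¬fraud alert] ≈ 0.093

Under noisy-OR, P(fraud alert | causes) = 1 − (1−0.04)·∏(1−qᵢ) over the active causes.
Weight on genuine card theft=true, given the evidence: 0.042432 + 0.012338 = 0.054770
The normalizing constant is 0.96×0.65×0.66 + 0.192×0.65×0.34 + 0.5184×0.35×0.66 + 0.10368×0.35×0.34 = 0.586360
Posterior = 0.054770 / 0.586360 ≈ 0.093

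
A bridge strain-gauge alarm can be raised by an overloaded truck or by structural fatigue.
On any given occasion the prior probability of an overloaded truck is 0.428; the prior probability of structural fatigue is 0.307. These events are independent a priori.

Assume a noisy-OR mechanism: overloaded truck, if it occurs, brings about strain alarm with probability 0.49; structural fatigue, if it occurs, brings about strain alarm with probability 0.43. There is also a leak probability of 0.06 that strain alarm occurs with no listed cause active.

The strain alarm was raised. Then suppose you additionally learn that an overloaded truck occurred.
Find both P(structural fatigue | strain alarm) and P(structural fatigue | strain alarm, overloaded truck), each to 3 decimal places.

Under noisy-OR, P(strain alarm | causes) = 1 − (1−0.06)·∏(1−qᵢ) over the active causes.
Sum P(strain alarm|·) weighted by the priors over the 4 (overloaded truck, structural fatigue) configurations:
  P(strain alarm) = 0.06×0.572×0.693 + 0.4642×0.572×0.307 + 0.5206×0.428×0.693 + 0.726742×0.428×0.307
        = 0.023784 + 0.081515 + 0.154412 + 0.095491 = 0.355202
Keeping only the structural fatigue-present terms gives 0.177006, so
  P(structural fatigue | strain alarm) = 0.177006 / 0.355202 ≈ 0.498

With the extra evidence:
By total probability over both values of structural fatigue:
  P(strain alarm | overloaded truck) = 0.5206·0.693 + 0.726742·0.307
        = 0.360776 + 0.223110 = 0.583886
Configurations with structural fatigue contribute 0.223110, so
  P(structural fatigue | strain alarm, overloaded truck) = 0.223110 / 0.583886 ≈ 0.382

P(structural fatigue | strain alarm) ≈ 0.498; P(structural fatigue | strain alarm, overloaded truck) ≈ 0.382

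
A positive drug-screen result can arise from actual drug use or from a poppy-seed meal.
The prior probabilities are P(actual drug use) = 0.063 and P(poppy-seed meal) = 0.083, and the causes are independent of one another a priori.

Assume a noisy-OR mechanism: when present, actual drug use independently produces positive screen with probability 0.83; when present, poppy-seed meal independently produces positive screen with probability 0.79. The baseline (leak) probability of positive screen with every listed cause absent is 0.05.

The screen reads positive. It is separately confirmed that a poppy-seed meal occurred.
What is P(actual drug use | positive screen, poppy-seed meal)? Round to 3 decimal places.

P(actual drug use | positive screen, poppy-seed meal) ≈ 0.075

Under noisy-OR, P(positive screen | causes) = 1 − (1−0.05)·∏(1−qᵢ) over the active causes.
By total probability over both values of actual drug use:
  P(positive screen | poppy-seed meal) = 0.8005*0.937 + 0.966085*0.063
        = 0.750069 + 0.060863 = 0.810932
Configurations with actual drug use contribute 0.060863, so
  P(actual drug use | positive screen, poppy-seed meal) = 0.060863 / 0.810932 ≈ 0.075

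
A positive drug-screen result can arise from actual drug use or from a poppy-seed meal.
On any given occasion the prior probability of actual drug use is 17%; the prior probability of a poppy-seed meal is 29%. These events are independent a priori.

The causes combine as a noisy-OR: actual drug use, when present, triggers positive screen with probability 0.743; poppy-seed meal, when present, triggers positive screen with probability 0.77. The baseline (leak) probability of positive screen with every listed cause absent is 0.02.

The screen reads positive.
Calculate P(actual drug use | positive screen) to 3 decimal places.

Under noisy-OR, P(positive screen | causes) = 1 − (1−0.02)·∏(1−qᵢ) over the active causes.
Weight on actual drug use=true, given the evidence: 0.090300 + 0.046444 = 0.136744
The normalizing constant is 0.02*0.83*0.71 + 0.7746*0.83*0.29 + 0.74814*0.17*0.71 + 0.942072*0.17*0.29 = 0.334976
P(actual drug use | positive screen) = 0.136744/0.334976 ≈ 0.408

P(actual drug use | positive screen) ≈ 0.408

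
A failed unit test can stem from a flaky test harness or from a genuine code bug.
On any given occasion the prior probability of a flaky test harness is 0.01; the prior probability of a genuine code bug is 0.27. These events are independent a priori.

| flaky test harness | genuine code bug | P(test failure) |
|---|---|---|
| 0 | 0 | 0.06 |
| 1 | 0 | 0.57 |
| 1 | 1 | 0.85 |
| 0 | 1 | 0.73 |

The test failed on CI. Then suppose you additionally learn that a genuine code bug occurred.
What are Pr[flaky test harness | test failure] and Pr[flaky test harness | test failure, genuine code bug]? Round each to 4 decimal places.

Pr[flaky test harness | test failure] ≈ 0.0264; Pr[flaky test harness | test failure, genuine code bug] ≈ 0.0116

Numerator (weight on configurations with flaky test harness): 0.004161 + 0.002295 = 0.006456
Denominator P(test failure): 0.06*0.99*0.73 + 0.73*0.99*0.27 + 0.57*0.01*0.73 + 0.85*0.01*0.27 = 0.244947
Posterior = 0.006456 / 0.244947 ≈ 0.0264

With the extra evidence:
P(test failure | genuine code bug) = 0.73·0.99 + 0.85·0.01 = 0.722700 + 0.008500 = 0.731200
The flaky test harness-present share is 0.85·0.01 = 0.008500.
P(flaky test harness | test failure, genuine code bug) = 0.008500 / 0.731200 ≈ 0.0116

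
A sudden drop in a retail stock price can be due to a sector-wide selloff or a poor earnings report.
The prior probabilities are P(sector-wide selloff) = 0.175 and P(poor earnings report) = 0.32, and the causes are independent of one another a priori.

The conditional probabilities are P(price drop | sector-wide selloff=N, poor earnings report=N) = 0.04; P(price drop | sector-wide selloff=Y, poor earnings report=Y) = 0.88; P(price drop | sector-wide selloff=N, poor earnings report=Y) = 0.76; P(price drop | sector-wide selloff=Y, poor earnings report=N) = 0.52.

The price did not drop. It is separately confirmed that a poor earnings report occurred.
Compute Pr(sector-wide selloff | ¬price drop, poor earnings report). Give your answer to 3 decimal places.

Pr(sector-wide selloff | ¬price drop, poor earnings report) ≈ 0.096

Numerator (weight on configurations with sector-wide selloff): 0.12*0.175 = 0.021000
Normalizer over all consistent configurations: 0.24*0.825 + 0.12*0.175 = 0.219000
P(sector-wide selloff | ¬price drop, poor earnings report) = 0.021000/0.219000 ≈ 0.096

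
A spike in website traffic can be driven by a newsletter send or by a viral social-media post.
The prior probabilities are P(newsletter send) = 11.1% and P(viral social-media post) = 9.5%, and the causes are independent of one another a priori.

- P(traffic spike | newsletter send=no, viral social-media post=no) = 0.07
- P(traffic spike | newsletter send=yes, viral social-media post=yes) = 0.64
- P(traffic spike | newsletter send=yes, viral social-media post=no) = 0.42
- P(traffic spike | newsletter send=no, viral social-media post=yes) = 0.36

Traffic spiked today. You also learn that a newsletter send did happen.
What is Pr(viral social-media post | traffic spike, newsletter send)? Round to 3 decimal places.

Pr(viral social-media post | traffic spike, newsletter send) ≈ 0.138

Numerator (weight on configurations with viral social-media post): 0.64·0.095 = 0.060800
Denominator P(traffic spike | newsletter send): 0.42·0.905 + 0.64·0.095 = 0.440900
Posterior = 0.060800 / 0.440900 ≈ 0.138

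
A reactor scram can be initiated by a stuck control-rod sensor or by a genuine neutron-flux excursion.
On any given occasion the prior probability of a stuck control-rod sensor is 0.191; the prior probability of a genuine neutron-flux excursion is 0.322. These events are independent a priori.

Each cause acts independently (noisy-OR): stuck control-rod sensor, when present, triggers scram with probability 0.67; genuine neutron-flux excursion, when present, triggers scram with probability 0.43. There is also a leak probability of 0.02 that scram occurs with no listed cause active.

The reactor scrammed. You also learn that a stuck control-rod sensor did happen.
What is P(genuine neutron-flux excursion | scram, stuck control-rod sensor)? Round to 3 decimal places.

P(genuine neutron-flux excursion | scram, stuck control-rod sensor) ≈ 0.364

Under noisy-OR, P(scram | causes) = 1 − (1−0.02)·∏(1−qᵢ) over the active causes.
P(scram | stuck control-rod sensor) = 0.6766*0.678 + 0.815662*0.322 = 0.458735 + 0.262643 = 0.721378
The genuine neutron-flux excursion-present share is 0.815662*0.322 = 0.262643.
So P(genuine neutron-flux excursion | scram, stuck control-rod sensor) = 0.262643/0.721378 ≈ 0.364.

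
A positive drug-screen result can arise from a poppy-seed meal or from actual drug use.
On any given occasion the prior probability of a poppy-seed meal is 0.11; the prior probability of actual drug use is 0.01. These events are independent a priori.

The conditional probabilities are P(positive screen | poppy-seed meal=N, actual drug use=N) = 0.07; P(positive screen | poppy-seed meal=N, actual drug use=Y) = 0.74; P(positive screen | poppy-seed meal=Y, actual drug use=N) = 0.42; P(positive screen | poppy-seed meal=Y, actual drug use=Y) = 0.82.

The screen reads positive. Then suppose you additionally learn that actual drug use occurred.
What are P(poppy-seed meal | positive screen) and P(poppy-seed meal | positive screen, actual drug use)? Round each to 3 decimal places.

P(poppy-seed meal | positive screen) ≈ 0.406; P(poppy-seed meal | positive screen, actual drug use) ≈ 0.120

By total probability over the 4 (poppy-seed meal, actual drug use) configurations:
  P(positive screen) = 0.07·0.89·0.99 + 0.74·0.89·0.01 + 0.42·0.11·0.99 + 0.82·0.11·0.01
        = 0.061677 + 0.006586 + 0.045738 + 0.000902 = 0.114903
The terms with poppy-seed meal present sum to 0.046640, so
  P(poppy-seed meal | positive screen) = 0.046640 / 0.114903 ≈ 0.406

With the extra evidence:
P(positive screen | actual drug use) = 0.74×0.89 + 0.82×0.11 = 0.658600 + 0.090200 = 0.748800
Restricting to configurations with poppy-seed meal present: 0.82×0.11 = 0.090200.
P(poppy-seed meal | positive screen, actual drug use) = 0.090200 / 0.748800 ≈ 0.120
— actual drug use explains away the evidence for poppy-seed meal.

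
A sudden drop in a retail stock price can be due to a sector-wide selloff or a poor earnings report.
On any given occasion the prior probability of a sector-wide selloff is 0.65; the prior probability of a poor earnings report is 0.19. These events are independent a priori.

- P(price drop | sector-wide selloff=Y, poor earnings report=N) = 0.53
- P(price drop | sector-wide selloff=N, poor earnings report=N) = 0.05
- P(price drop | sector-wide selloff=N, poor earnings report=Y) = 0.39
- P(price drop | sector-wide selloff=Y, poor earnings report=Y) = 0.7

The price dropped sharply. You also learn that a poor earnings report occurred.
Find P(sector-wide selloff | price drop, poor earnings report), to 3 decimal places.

Weight on sector-wide selloff=true, given the evidence: 0.7·0.65 = 0.455000
The normalizing constant is 0.39·0.35 + 0.7·0.65 = 0.591500
P(sector-wide selloff | price drop, poor earnings report) = 0.455000/0.591500 ≈ 0.769

P(sector-wide selloff | price drop, poor earnings report) ≈ 0.769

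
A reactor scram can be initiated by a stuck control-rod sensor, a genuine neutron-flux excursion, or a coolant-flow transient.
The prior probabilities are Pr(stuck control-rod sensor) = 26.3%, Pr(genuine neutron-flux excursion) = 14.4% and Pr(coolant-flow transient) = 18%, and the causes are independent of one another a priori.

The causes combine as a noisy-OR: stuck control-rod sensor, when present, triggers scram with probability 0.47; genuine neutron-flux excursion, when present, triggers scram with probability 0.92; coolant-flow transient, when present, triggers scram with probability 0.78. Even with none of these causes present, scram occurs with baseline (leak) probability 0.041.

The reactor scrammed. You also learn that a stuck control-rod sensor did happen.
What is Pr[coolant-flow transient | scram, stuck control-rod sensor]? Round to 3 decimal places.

Pr[coolant-flow transient | scram, stuck control-rod sensor] ≈ 0.262

Under noisy-OR, P(scram | causes) = 1 − (1−0.041)·∏(1−qᵢ) over the active causes.
P(scram | stuck control-rod sensor) = 0.49173×0.856×0.82 + 0.888181×0.856×0.18 + 0.959338×0.144×0.82 + 0.991054×0.144×0.18 = 0.345155 + 0.136851 + 0.113279 + 0.025688 = 0.620973
Of this, 0.162539 comes from 0.136851 + 0.025688 (the coolant-flow transient=true cases).
So P(coolant-flow transient | scram, stuck control-rod sensor) = 0.162539/0.620973 ≈ 0.262.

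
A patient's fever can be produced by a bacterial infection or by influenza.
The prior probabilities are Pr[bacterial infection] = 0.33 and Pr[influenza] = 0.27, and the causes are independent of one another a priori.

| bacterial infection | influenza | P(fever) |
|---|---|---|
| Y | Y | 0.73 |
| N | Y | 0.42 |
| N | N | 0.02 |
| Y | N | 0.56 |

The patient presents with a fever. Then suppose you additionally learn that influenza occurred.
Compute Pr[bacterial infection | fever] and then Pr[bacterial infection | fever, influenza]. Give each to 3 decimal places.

Pr[bacterial infection | fever] ≈ 0.700; Pr[bacterial infection | fever, influenza] ≈ 0.461

P(fever) = 0.02*0.67*0.73 + 0.42*0.67*0.27 + 0.56*0.33*0.73 + 0.73*0.33*0.27 = 0.009782 + 0.075978 + 0.134904 + 0.065043 = 0.285707
Restricting to configurations with bacterial infection present: 0.134904 + 0.065043 = 0.199947.
P(bacterial infection | fever) = 0.199947 / 0.285707 ≈ 0.700

With the extra evidence:
For the numerator, keep only bacterial infection=true terms: 0.73·0.33 = 0.240900
The normalizing constant is 0.42·0.67 + 0.73·0.33 = 0.522300
P(bacterial infection | fever, influenza) = 0.240900/0.522300 ≈ 0.461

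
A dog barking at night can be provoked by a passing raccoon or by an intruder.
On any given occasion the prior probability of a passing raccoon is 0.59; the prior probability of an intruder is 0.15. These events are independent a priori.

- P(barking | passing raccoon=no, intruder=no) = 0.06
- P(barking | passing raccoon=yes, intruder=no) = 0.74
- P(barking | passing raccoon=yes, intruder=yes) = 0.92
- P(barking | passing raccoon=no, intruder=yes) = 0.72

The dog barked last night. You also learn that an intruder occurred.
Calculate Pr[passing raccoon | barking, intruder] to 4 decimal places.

Pr[passing raccoon | barking, intruder] ≈ 0.6477

Enumerate both values of passing raccoon and weight by the priors:
  P(barking | intruder) = 0.72*0.41 + 0.92*0.59
        = 0.295200 + 0.542800 = 0.838000
Keeping only the passing raccoon-present terms gives 0.542800, so
  P(passing raccoon | barking, intruder) = 0.542800 / 0.838000 ≈ 0.6477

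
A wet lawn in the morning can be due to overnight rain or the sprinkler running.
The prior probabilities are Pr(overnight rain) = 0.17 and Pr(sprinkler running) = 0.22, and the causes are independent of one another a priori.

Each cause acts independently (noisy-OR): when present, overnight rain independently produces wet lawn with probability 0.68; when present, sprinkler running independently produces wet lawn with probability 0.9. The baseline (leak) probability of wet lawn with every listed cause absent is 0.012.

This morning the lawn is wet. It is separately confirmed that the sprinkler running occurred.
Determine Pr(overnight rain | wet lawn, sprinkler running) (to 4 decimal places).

Under noisy-OR, P(wet lawn | causes) = 1 − (1−0.012)·∏(1−qᵢ) over the active causes.
Enumerate both values of overnight rain and weight by the priors:
  P(wet lawn | sprinkler running) = 0.9012·0.83 + 0.968384·0.17
        = 0.747996 + 0.164625 = 0.912621
Keeping only the overnight rain-present terms gives 0.164625, so
  P(overnight rain | wet lawn, sprinkler running) = 0.164625 / 0.912621 ≈ 0.1804

Pr(overnight rain | wet lawn, sprinkler running) ≈ 0.1804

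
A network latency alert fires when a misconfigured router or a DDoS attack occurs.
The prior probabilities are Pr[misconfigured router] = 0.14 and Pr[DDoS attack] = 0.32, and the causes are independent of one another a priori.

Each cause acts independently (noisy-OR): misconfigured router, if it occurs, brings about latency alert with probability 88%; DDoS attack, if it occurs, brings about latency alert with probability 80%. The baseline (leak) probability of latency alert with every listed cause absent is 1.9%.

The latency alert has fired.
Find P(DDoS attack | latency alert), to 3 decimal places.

P(DDoS attack | latency alert) ≈ 0.736

Under noisy-OR, P(latency alert | causes) = 1 − (1−0.019)·∏(1−qᵢ) over the active causes.
P(latency alert) = 0.019·0.86·0.68 + 0.8038·0.86·0.32 + 0.88228·0.14·0.68 + 0.976456·0.14·0.32 = 0.011111 + 0.221206 + 0.083993 + 0.043745 = 0.360055
Restricting to configurations with DDoS attack present: 0.221206 + 0.043745 = 0.264951.
So P(DDoS attack | latency alert) = 0.264951/0.360055 ≈ 0.736.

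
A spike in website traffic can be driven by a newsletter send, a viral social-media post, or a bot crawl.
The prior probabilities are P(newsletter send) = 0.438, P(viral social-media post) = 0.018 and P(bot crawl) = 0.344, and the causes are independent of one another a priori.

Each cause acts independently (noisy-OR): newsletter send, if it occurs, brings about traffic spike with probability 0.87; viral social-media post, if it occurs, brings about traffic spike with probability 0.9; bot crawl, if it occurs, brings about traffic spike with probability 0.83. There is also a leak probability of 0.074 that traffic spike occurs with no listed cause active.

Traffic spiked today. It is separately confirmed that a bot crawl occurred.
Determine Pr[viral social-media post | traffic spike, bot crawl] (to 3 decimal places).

Pr[viral social-media post | traffic spike, bot crawl] ≈ 0.020

Under noisy-OR, P(traffic spike | causes) = 1 − (1−0.074)·∏(1−qᵢ) over the active causes.
P(traffic spike | bot crawl) = 0.84258*0.562*0.982 + 0.984258*0.562*0.018 + 0.979535*0.438*0.982 + 0.997954*0.438*0.018 = 0.465006 + 0.009957 + 0.421314 + 0.007868 = 0.904145
Of this, 0.017825 comes from 0.009957 + 0.007868 (the viral social-media post=true cases).
So P(viral social-media post | traffic spike, bot crawl) = 0.017825/0.904145 ≈ 0.020.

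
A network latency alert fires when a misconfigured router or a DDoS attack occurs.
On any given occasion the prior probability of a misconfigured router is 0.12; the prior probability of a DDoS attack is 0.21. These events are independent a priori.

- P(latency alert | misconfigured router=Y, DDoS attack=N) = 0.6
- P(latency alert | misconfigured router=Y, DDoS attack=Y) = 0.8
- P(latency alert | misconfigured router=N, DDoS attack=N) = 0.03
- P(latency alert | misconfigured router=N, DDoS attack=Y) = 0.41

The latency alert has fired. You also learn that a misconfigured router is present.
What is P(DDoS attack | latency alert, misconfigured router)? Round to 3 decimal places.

P(DDoS attack | latency alert, misconfigured router) ≈ 0.262

For the numerator, keep only DDoS attack=true terms: 0.8*0.21 = 0.168000
The normalizing constant is 0.6*0.79 + 0.8*0.21 = 0.642000
Posterior = 0.168000 / 0.642000 ≈ 0.262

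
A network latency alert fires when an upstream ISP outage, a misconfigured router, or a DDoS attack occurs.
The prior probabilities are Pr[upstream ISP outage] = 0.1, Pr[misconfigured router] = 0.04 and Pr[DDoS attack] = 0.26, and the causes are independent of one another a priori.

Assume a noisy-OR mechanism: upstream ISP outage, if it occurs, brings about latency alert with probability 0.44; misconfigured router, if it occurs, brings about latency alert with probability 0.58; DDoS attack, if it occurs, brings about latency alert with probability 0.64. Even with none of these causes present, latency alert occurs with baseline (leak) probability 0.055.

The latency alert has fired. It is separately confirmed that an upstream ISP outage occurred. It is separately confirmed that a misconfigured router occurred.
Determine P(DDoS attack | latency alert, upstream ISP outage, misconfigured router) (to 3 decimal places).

P(DDoS attack | latency alert, upstream ISP outage, misconfigured router) ≈ 0.294

Under noisy-OR, P(latency alert | causes) = 1 − (1−0.055)·∏(1−qᵢ) over the active causes.
Numerator (weight on configurations with DDoS attack): 0.919985·0.26 = 0.239196
Denominator P(latency alert | upstream ISP outage, misconfigured router): 0.777736·0.74 + 0.919985·0.26 = 0.814721
Posterior = 0.239196 / 0.814721 ≈ 0.294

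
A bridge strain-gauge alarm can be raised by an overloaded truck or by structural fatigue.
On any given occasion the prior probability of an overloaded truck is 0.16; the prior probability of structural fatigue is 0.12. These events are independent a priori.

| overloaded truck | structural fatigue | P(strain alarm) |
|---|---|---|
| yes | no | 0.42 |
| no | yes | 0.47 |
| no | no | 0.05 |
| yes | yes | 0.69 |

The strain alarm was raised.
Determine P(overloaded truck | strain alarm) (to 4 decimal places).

Sum P(strain alarm|·) weighted by the priors over the 4 (overloaded truck, structural fatigue) configurations:
  P(strain alarm) = 0.05×0.84×0.88 + 0.47×0.84×0.12 + 0.42×0.16×0.88 + 0.69×0.16×0.12
        = 0.036960 + 0.047376 + 0.059136 + 0.013248 = 0.156720
Configurations with overloaded truck contribute 0.072384, so
  P(overloaded truck | strain alarm) = 0.072384 / 0.156720 ≈ 0.4619

P(overloaded truck | strain alarm) ≈ 0.4619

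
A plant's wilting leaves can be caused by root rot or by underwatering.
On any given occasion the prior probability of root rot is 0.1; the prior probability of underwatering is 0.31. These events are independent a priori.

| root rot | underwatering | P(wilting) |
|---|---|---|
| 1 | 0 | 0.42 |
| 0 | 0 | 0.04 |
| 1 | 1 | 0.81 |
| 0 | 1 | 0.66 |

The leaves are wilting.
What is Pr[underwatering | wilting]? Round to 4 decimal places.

Pr[underwatering | wilting] ≈ 0.7954

P(wilting) = 0.04·0.9·0.69 + 0.66·0.9·0.31 + 0.42·0.1·0.69 + 0.81·0.1·0.31 = 0.024840 + 0.184140 + 0.028980 + 0.025110 = 0.263070
Of this, 0.209250 comes from 0.184140 + 0.025110 (the underwatering=true cases).
Hence the posterior is 0.209250/0.263070 ≈ 0.7954.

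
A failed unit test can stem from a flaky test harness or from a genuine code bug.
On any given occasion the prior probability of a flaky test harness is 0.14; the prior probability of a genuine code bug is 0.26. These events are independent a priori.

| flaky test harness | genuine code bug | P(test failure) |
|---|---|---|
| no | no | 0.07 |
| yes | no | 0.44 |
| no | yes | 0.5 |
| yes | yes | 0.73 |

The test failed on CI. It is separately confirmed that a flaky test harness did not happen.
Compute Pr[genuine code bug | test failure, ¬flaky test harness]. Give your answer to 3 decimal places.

Pr[genuine code bug | test failure, ¬flaky test harness] ≈ 0.715

P(test failure | ¬flaky test harness) = 0.07*0.74 + 0.5*0.26 = 0.051800 + 0.130000 = 0.181800
Of this, 0.130000 comes from 0.5*0.26 (the genuine code bug=true cases).
So P(genuine code bug | test failure, ¬flaky test harness) = 0.130000/0.181800 ≈ 0.715.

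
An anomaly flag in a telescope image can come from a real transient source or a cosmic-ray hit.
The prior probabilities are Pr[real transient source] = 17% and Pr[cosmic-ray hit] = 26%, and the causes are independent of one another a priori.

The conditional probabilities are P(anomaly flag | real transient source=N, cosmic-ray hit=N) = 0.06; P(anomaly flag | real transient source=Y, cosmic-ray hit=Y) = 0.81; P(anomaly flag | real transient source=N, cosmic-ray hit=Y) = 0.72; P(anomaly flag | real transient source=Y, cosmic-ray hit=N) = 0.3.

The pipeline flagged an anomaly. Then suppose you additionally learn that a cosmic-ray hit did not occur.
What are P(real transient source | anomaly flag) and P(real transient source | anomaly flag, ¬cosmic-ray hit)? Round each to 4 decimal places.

Enumerate the 4 (real transient source, cosmic-ray hit) configurations and weight by the priors:
  P(anomaly flag) = 0.06*0.83*0.74 + 0.72*0.83*0.26 + 0.3*0.17*0.74 + 0.81*0.17*0.26
        = 0.036852 + 0.155376 + 0.037740 + 0.035802 = 0.265770
Configurations with real transient source contribute 0.073542, so
  P(real transient source | anomaly flag) = 0.073542 / 0.265770 ≈ 0.2767

Now also conditioning on cosmic-ray hit≠true:
For the numerator, keep only real transient source=true terms: 0.3×0.17 = 0.051000
Denominator P(anomaly flag | ¬cosmic-ray hit): 0.06×0.83 + 0.3×0.17 = 0.100800
P(real transient source | anomaly flag, ¬cosmic-ray hit) = 0.051000/0.100800 ≈ 0.5060
With cosmic-ray hit excluded, real transient source must carry more of the explanatory weight for the anomaly flag.

P(real transient source | anomaly flag) ≈ 0.2767; P(real transient source | anomaly flag, ¬cosmic-ray hit) ≈ 0.5060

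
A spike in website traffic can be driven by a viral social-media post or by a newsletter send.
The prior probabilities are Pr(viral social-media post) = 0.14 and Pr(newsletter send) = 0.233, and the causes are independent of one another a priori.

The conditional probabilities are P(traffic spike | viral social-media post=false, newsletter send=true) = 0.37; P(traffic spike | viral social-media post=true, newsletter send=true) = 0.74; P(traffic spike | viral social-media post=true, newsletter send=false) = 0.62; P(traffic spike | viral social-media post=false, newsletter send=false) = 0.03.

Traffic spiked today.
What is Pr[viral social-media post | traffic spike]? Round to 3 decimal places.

Pr[viral social-media post | traffic spike] ≈ 0.491

Numerator (weight on configurations with viral social-media post): 0.066576 + 0.024139 = 0.090715
Denominator P(traffic spike): 0.03×0.86×0.767 + 0.37×0.86×0.233 + 0.62×0.14×0.767 + 0.74×0.14×0.233 = 0.184645
Posterior = 0.090715 / 0.184645 ≈ 0.491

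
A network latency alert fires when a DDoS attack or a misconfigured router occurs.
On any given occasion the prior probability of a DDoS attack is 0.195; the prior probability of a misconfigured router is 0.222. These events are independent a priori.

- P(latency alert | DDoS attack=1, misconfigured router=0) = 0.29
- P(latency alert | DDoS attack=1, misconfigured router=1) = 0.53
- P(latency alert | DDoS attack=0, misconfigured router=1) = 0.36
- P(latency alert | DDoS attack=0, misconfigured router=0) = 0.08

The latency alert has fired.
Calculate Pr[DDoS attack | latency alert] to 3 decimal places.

Enumerate the 4 (DDoS attack, misconfigured router) configurations and weight by the priors:
  P(latency alert) = 0.08·0.805·0.778 + 0.36·0.805·0.222 + 0.29·0.195·0.778 + 0.53·0.195·0.222
        = 0.050103 + 0.064336 + 0.043996 + 0.022944 = 0.181379
Keeping only the DDoS attack-present terms gives 0.066940, so
  P(DDoS attack | latency alert) = 0.066940 / 0.181379 ≈ 0.369

Pr[DDoS attack | latency alert] ≈ 0.369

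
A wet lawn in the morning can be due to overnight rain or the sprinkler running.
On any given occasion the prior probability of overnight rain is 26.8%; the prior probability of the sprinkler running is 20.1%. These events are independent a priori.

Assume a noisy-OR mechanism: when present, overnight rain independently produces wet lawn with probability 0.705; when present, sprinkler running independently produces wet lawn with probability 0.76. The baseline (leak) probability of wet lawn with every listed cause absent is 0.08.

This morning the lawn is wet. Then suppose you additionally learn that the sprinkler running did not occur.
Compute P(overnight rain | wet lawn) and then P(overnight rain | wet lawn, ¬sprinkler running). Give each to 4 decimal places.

Under noisy-OR, P(wet lawn | causes) = 1 − (1−0.08)·∏(1−qᵢ) over the active causes.
Numerator (weight on configurations with overnight rain): 0.156017 + 0.050359 = 0.206376
Normalizer over all consistent configurations: 0.08*0.732*0.799 + 0.7792*0.732*0.201 + 0.7286*0.268*0.799 + 0.934864*0.268*0.201 = 0.367810
Posterior = 0.206376 / 0.367810 ≈ 0.5611

Now also conditioning on sprinkler running≠true:
Weight on overnight rain=true, given the evidence: 0.7286*0.268 = 0.195265
Normalizer over all consistent configurations: 0.08*0.732 + 0.7286*0.268 = 0.253825
Posterior = 0.195265 / 0.253825 ≈ 0.7693
Ruling out sprinkler running raises the posterior on overnight rain — the flip side of explaining away.

P(overnight rain | wet lawn) ≈ 0.5611; P(overnight rain | wet lawn, ¬sprinkler running) ≈ 0.7693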